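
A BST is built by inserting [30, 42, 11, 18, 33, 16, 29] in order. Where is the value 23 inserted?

Starting tree (level order): [30, 11, 42, None, 18, 33, None, 16, 29]
Insertion path: 30 -> 11 -> 18 -> 29
Result: insert 23 as left child of 29
Final tree (level order): [30, 11, 42, None, 18, 33, None, 16, 29, None, None, None, None, 23]


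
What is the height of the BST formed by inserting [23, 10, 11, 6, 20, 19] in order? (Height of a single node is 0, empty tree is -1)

Insertion order: [23, 10, 11, 6, 20, 19]
Tree (level-order array): [23, 10, None, 6, 11, None, None, None, 20, 19]
Compute height bottom-up (empty subtree = -1):
  height(6) = 1 + max(-1, -1) = 0
  height(19) = 1 + max(-1, -1) = 0
  height(20) = 1 + max(0, -1) = 1
  height(11) = 1 + max(-1, 1) = 2
  height(10) = 1 + max(0, 2) = 3
  height(23) = 1 + max(3, -1) = 4
Height = 4


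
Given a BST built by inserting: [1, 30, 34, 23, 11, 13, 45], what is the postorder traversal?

Tree insertion order: [1, 30, 34, 23, 11, 13, 45]
Tree (level-order array): [1, None, 30, 23, 34, 11, None, None, 45, None, 13]
Postorder traversal: [13, 11, 23, 45, 34, 30, 1]


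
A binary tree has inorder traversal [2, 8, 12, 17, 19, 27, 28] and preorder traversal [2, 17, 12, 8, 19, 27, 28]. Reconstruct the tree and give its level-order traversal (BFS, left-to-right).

Inorder:  [2, 8, 12, 17, 19, 27, 28]
Preorder: [2, 17, 12, 8, 19, 27, 28]
Algorithm: preorder visits root first, so consume preorder in order;
for each root, split the current inorder slice at that value into
left-subtree inorder and right-subtree inorder, then recurse.
Recursive splits:
  root=2; inorder splits into left=[], right=[8, 12, 17, 19, 27, 28]
  root=17; inorder splits into left=[8, 12], right=[19, 27, 28]
  root=12; inorder splits into left=[8], right=[]
  root=8; inorder splits into left=[], right=[]
  root=19; inorder splits into left=[], right=[27, 28]
  root=27; inorder splits into left=[], right=[28]
  root=28; inorder splits into left=[], right=[]
Reconstructed level-order: [2, 17, 12, 19, 8, 27, 28]


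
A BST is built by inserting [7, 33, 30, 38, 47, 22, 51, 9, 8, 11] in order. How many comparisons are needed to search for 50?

Search path for 50: 7 -> 33 -> 38 -> 47 -> 51
Found: False
Comparisons: 5


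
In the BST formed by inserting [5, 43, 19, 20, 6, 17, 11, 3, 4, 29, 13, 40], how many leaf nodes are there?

Tree built from: [5, 43, 19, 20, 6, 17, 11, 3, 4, 29, 13, 40]
Tree (level-order array): [5, 3, 43, None, 4, 19, None, None, None, 6, 20, None, 17, None, 29, 11, None, None, 40, None, 13]
Rule: A leaf has 0 children.
Per-node child counts:
  node 5: 2 child(ren)
  node 3: 1 child(ren)
  node 4: 0 child(ren)
  node 43: 1 child(ren)
  node 19: 2 child(ren)
  node 6: 1 child(ren)
  node 17: 1 child(ren)
  node 11: 1 child(ren)
  node 13: 0 child(ren)
  node 20: 1 child(ren)
  node 29: 1 child(ren)
  node 40: 0 child(ren)
Matching nodes: [4, 13, 40]
Count of leaf nodes: 3


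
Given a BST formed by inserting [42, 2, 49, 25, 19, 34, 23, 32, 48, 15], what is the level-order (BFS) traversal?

Tree insertion order: [42, 2, 49, 25, 19, 34, 23, 32, 48, 15]
Tree (level-order array): [42, 2, 49, None, 25, 48, None, 19, 34, None, None, 15, 23, 32]
BFS from the root, enqueuing left then right child of each popped node:
  queue [42] -> pop 42, enqueue [2, 49], visited so far: [42]
  queue [2, 49] -> pop 2, enqueue [25], visited so far: [42, 2]
  queue [49, 25] -> pop 49, enqueue [48], visited so far: [42, 2, 49]
  queue [25, 48] -> pop 25, enqueue [19, 34], visited so far: [42, 2, 49, 25]
  queue [48, 19, 34] -> pop 48, enqueue [none], visited so far: [42, 2, 49, 25, 48]
  queue [19, 34] -> pop 19, enqueue [15, 23], visited so far: [42, 2, 49, 25, 48, 19]
  queue [34, 15, 23] -> pop 34, enqueue [32], visited so far: [42, 2, 49, 25, 48, 19, 34]
  queue [15, 23, 32] -> pop 15, enqueue [none], visited so far: [42, 2, 49, 25, 48, 19, 34, 15]
  queue [23, 32] -> pop 23, enqueue [none], visited so far: [42, 2, 49, 25, 48, 19, 34, 15, 23]
  queue [32] -> pop 32, enqueue [none], visited so far: [42, 2, 49, 25, 48, 19, 34, 15, 23, 32]
Result: [42, 2, 49, 25, 48, 19, 34, 15, 23, 32]


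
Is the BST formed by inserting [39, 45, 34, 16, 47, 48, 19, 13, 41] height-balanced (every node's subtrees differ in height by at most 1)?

Tree (level-order array): [39, 34, 45, 16, None, 41, 47, 13, 19, None, None, None, 48]
Definition: a tree is height-balanced if, at every node, |h(left) - h(right)| <= 1 (empty subtree has height -1).
Bottom-up per-node check:
  node 13: h_left=-1, h_right=-1, diff=0 [OK], height=0
  node 19: h_left=-1, h_right=-1, diff=0 [OK], height=0
  node 16: h_left=0, h_right=0, diff=0 [OK], height=1
  node 34: h_left=1, h_right=-1, diff=2 [FAIL (|1--1|=2 > 1)], height=2
  node 41: h_left=-1, h_right=-1, diff=0 [OK], height=0
  node 48: h_left=-1, h_right=-1, diff=0 [OK], height=0
  node 47: h_left=-1, h_right=0, diff=1 [OK], height=1
  node 45: h_left=0, h_right=1, diff=1 [OK], height=2
  node 39: h_left=2, h_right=2, diff=0 [OK], height=3
Node 34 violates the condition: |1 - -1| = 2 > 1.
Result: Not balanced


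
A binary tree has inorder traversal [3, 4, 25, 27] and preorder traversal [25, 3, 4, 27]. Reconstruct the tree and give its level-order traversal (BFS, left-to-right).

Inorder:  [3, 4, 25, 27]
Preorder: [25, 3, 4, 27]
Algorithm: preorder visits root first, so consume preorder in order;
for each root, split the current inorder slice at that value into
left-subtree inorder and right-subtree inorder, then recurse.
Recursive splits:
  root=25; inorder splits into left=[3, 4], right=[27]
  root=3; inorder splits into left=[], right=[4]
  root=4; inorder splits into left=[], right=[]
  root=27; inorder splits into left=[], right=[]
Reconstructed level-order: [25, 3, 27, 4]


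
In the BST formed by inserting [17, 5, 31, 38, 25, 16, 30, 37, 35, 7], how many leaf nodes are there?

Tree built from: [17, 5, 31, 38, 25, 16, 30, 37, 35, 7]
Tree (level-order array): [17, 5, 31, None, 16, 25, 38, 7, None, None, 30, 37, None, None, None, None, None, 35]
Rule: A leaf has 0 children.
Per-node child counts:
  node 17: 2 child(ren)
  node 5: 1 child(ren)
  node 16: 1 child(ren)
  node 7: 0 child(ren)
  node 31: 2 child(ren)
  node 25: 1 child(ren)
  node 30: 0 child(ren)
  node 38: 1 child(ren)
  node 37: 1 child(ren)
  node 35: 0 child(ren)
Matching nodes: [7, 30, 35]
Count of leaf nodes: 3


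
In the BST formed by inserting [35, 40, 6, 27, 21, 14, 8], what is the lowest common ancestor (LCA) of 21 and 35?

Tree insertion order: [35, 40, 6, 27, 21, 14, 8]
Tree (level-order array): [35, 6, 40, None, 27, None, None, 21, None, 14, None, 8]
In a BST, the LCA of p=21, q=35 is the first node v on the
root-to-leaf path with p <= v <= q (go left if both < v, right if both > v).
Walk from root:
  at 35: 21 <= 35 <= 35, this is the LCA
LCA = 35


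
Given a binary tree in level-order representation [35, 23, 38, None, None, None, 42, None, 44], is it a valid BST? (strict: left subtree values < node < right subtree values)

Level-order array: [35, 23, 38, None, None, None, 42, None, 44]
Validate using subtree bounds (lo, hi): at each node, require lo < value < hi,
then recurse left with hi=value and right with lo=value.
Preorder trace (stopping at first violation):
  at node 35 with bounds (-inf, +inf): OK
  at node 23 with bounds (-inf, 35): OK
  at node 38 with bounds (35, +inf): OK
  at node 42 with bounds (38, +inf): OK
  at node 44 with bounds (42, +inf): OK
No violation found at any node.
Result: Valid BST


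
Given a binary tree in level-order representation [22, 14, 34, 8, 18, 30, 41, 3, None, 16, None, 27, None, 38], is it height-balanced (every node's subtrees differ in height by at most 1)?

Tree (level-order array): [22, 14, 34, 8, 18, 30, 41, 3, None, 16, None, 27, None, 38]
Definition: a tree is height-balanced if, at every node, |h(left) - h(right)| <= 1 (empty subtree has height -1).
Bottom-up per-node check:
  node 3: h_left=-1, h_right=-1, diff=0 [OK], height=0
  node 8: h_left=0, h_right=-1, diff=1 [OK], height=1
  node 16: h_left=-1, h_right=-1, diff=0 [OK], height=0
  node 18: h_left=0, h_right=-1, diff=1 [OK], height=1
  node 14: h_left=1, h_right=1, diff=0 [OK], height=2
  node 27: h_left=-1, h_right=-1, diff=0 [OK], height=0
  node 30: h_left=0, h_right=-1, diff=1 [OK], height=1
  node 38: h_left=-1, h_right=-1, diff=0 [OK], height=0
  node 41: h_left=0, h_right=-1, diff=1 [OK], height=1
  node 34: h_left=1, h_right=1, diff=0 [OK], height=2
  node 22: h_left=2, h_right=2, diff=0 [OK], height=3
All nodes satisfy the balance condition.
Result: Balanced


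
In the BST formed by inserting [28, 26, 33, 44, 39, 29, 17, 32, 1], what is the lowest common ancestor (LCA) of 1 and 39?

Tree insertion order: [28, 26, 33, 44, 39, 29, 17, 32, 1]
Tree (level-order array): [28, 26, 33, 17, None, 29, 44, 1, None, None, 32, 39]
In a BST, the LCA of p=1, q=39 is the first node v on the
root-to-leaf path with p <= v <= q (go left if both < v, right if both > v).
Walk from root:
  at 28: 1 <= 28 <= 39, this is the LCA
LCA = 28


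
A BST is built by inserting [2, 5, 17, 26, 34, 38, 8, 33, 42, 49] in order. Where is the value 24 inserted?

Starting tree (level order): [2, None, 5, None, 17, 8, 26, None, None, None, 34, 33, 38, None, None, None, 42, None, 49]
Insertion path: 2 -> 5 -> 17 -> 26
Result: insert 24 as left child of 26
Final tree (level order): [2, None, 5, None, 17, 8, 26, None, None, 24, 34, None, None, 33, 38, None, None, None, 42, None, 49]


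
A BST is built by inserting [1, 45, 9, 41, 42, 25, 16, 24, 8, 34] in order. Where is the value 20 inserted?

Starting tree (level order): [1, None, 45, 9, None, 8, 41, None, None, 25, 42, 16, 34, None, None, None, 24]
Insertion path: 1 -> 45 -> 9 -> 41 -> 25 -> 16 -> 24
Result: insert 20 as left child of 24
Final tree (level order): [1, None, 45, 9, None, 8, 41, None, None, 25, 42, 16, 34, None, None, None, 24, None, None, 20]


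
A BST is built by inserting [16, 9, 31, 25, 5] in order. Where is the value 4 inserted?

Starting tree (level order): [16, 9, 31, 5, None, 25]
Insertion path: 16 -> 9 -> 5
Result: insert 4 as left child of 5
Final tree (level order): [16, 9, 31, 5, None, 25, None, 4]


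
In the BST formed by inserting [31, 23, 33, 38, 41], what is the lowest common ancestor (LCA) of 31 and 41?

Tree insertion order: [31, 23, 33, 38, 41]
Tree (level-order array): [31, 23, 33, None, None, None, 38, None, 41]
In a BST, the LCA of p=31, q=41 is the first node v on the
root-to-leaf path with p <= v <= q (go left if both < v, right if both > v).
Walk from root:
  at 31: 31 <= 31 <= 41, this is the LCA
LCA = 31


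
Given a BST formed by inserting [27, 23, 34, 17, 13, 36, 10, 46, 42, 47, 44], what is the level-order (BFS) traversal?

Tree insertion order: [27, 23, 34, 17, 13, 36, 10, 46, 42, 47, 44]
Tree (level-order array): [27, 23, 34, 17, None, None, 36, 13, None, None, 46, 10, None, 42, 47, None, None, None, 44]
BFS from the root, enqueuing left then right child of each popped node:
  queue [27] -> pop 27, enqueue [23, 34], visited so far: [27]
  queue [23, 34] -> pop 23, enqueue [17], visited so far: [27, 23]
  queue [34, 17] -> pop 34, enqueue [36], visited so far: [27, 23, 34]
  queue [17, 36] -> pop 17, enqueue [13], visited so far: [27, 23, 34, 17]
  queue [36, 13] -> pop 36, enqueue [46], visited so far: [27, 23, 34, 17, 36]
  queue [13, 46] -> pop 13, enqueue [10], visited so far: [27, 23, 34, 17, 36, 13]
  queue [46, 10] -> pop 46, enqueue [42, 47], visited so far: [27, 23, 34, 17, 36, 13, 46]
  queue [10, 42, 47] -> pop 10, enqueue [none], visited so far: [27, 23, 34, 17, 36, 13, 46, 10]
  queue [42, 47] -> pop 42, enqueue [44], visited so far: [27, 23, 34, 17, 36, 13, 46, 10, 42]
  queue [47, 44] -> pop 47, enqueue [none], visited so far: [27, 23, 34, 17, 36, 13, 46, 10, 42, 47]
  queue [44] -> pop 44, enqueue [none], visited so far: [27, 23, 34, 17, 36, 13, 46, 10, 42, 47, 44]
Result: [27, 23, 34, 17, 36, 13, 46, 10, 42, 47, 44]


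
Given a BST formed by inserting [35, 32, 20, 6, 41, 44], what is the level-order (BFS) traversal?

Tree insertion order: [35, 32, 20, 6, 41, 44]
Tree (level-order array): [35, 32, 41, 20, None, None, 44, 6]
BFS from the root, enqueuing left then right child of each popped node:
  queue [35] -> pop 35, enqueue [32, 41], visited so far: [35]
  queue [32, 41] -> pop 32, enqueue [20], visited so far: [35, 32]
  queue [41, 20] -> pop 41, enqueue [44], visited so far: [35, 32, 41]
  queue [20, 44] -> pop 20, enqueue [6], visited so far: [35, 32, 41, 20]
  queue [44, 6] -> pop 44, enqueue [none], visited so far: [35, 32, 41, 20, 44]
  queue [6] -> pop 6, enqueue [none], visited so far: [35, 32, 41, 20, 44, 6]
Result: [35, 32, 41, 20, 44, 6]


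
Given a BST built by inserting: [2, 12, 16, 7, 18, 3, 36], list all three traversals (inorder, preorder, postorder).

Tree insertion order: [2, 12, 16, 7, 18, 3, 36]
Tree (level-order array): [2, None, 12, 7, 16, 3, None, None, 18, None, None, None, 36]
Inorder (L, root, R): [2, 3, 7, 12, 16, 18, 36]
Preorder (root, L, R): [2, 12, 7, 3, 16, 18, 36]
Postorder (L, R, root): [3, 7, 36, 18, 16, 12, 2]


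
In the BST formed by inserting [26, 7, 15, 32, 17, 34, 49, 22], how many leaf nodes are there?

Tree built from: [26, 7, 15, 32, 17, 34, 49, 22]
Tree (level-order array): [26, 7, 32, None, 15, None, 34, None, 17, None, 49, None, 22]
Rule: A leaf has 0 children.
Per-node child counts:
  node 26: 2 child(ren)
  node 7: 1 child(ren)
  node 15: 1 child(ren)
  node 17: 1 child(ren)
  node 22: 0 child(ren)
  node 32: 1 child(ren)
  node 34: 1 child(ren)
  node 49: 0 child(ren)
Matching nodes: [22, 49]
Count of leaf nodes: 2


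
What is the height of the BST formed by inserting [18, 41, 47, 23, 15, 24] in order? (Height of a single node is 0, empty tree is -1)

Insertion order: [18, 41, 47, 23, 15, 24]
Tree (level-order array): [18, 15, 41, None, None, 23, 47, None, 24]
Compute height bottom-up (empty subtree = -1):
  height(15) = 1 + max(-1, -1) = 0
  height(24) = 1 + max(-1, -1) = 0
  height(23) = 1 + max(-1, 0) = 1
  height(47) = 1 + max(-1, -1) = 0
  height(41) = 1 + max(1, 0) = 2
  height(18) = 1 + max(0, 2) = 3
Height = 3


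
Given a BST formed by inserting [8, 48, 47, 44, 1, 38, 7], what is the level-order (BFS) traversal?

Tree insertion order: [8, 48, 47, 44, 1, 38, 7]
Tree (level-order array): [8, 1, 48, None, 7, 47, None, None, None, 44, None, 38]
BFS from the root, enqueuing left then right child of each popped node:
  queue [8] -> pop 8, enqueue [1, 48], visited so far: [8]
  queue [1, 48] -> pop 1, enqueue [7], visited so far: [8, 1]
  queue [48, 7] -> pop 48, enqueue [47], visited so far: [8, 1, 48]
  queue [7, 47] -> pop 7, enqueue [none], visited so far: [8, 1, 48, 7]
  queue [47] -> pop 47, enqueue [44], visited so far: [8, 1, 48, 7, 47]
  queue [44] -> pop 44, enqueue [38], visited so far: [8, 1, 48, 7, 47, 44]
  queue [38] -> pop 38, enqueue [none], visited so far: [8, 1, 48, 7, 47, 44, 38]
Result: [8, 1, 48, 7, 47, 44, 38]


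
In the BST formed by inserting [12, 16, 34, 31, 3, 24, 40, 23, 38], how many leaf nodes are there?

Tree built from: [12, 16, 34, 31, 3, 24, 40, 23, 38]
Tree (level-order array): [12, 3, 16, None, None, None, 34, 31, 40, 24, None, 38, None, 23]
Rule: A leaf has 0 children.
Per-node child counts:
  node 12: 2 child(ren)
  node 3: 0 child(ren)
  node 16: 1 child(ren)
  node 34: 2 child(ren)
  node 31: 1 child(ren)
  node 24: 1 child(ren)
  node 23: 0 child(ren)
  node 40: 1 child(ren)
  node 38: 0 child(ren)
Matching nodes: [3, 23, 38]
Count of leaf nodes: 3


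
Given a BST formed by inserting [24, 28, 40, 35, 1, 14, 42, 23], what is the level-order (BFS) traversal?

Tree insertion order: [24, 28, 40, 35, 1, 14, 42, 23]
Tree (level-order array): [24, 1, 28, None, 14, None, 40, None, 23, 35, 42]
BFS from the root, enqueuing left then right child of each popped node:
  queue [24] -> pop 24, enqueue [1, 28], visited so far: [24]
  queue [1, 28] -> pop 1, enqueue [14], visited so far: [24, 1]
  queue [28, 14] -> pop 28, enqueue [40], visited so far: [24, 1, 28]
  queue [14, 40] -> pop 14, enqueue [23], visited so far: [24, 1, 28, 14]
  queue [40, 23] -> pop 40, enqueue [35, 42], visited so far: [24, 1, 28, 14, 40]
  queue [23, 35, 42] -> pop 23, enqueue [none], visited so far: [24, 1, 28, 14, 40, 23]
  queue [35, 42] -> pop 35, enqueue [none], visited so far: [24, 1, 28, 14, 40, 23, 35]
  queue [42] -> pop 42, enqueue [none], visited so far: [24, 1, 28, 14, 40, 23, 35, 42]
Result: [24, 1, 28, 14, 40, 23, 35, 42]


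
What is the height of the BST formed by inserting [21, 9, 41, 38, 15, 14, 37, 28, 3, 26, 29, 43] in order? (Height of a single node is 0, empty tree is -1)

Insertion order: [21, 9, 41, 38, 15, 14, 37, 28, 3, 26, 29, 43]
Tree (level-order array): [21, 9, 41, 3, 15, 38, 43, None, None, 14, None, 37, None, None, None, None, None, 28, None, 26, 29]
Compute height bottom-up (empty subtree = -1):
  height(3) = 1 + max(-1, -1) = 0
  height(14) = 1 + max(-1, -1) = 0
  height(15) = 1 + max(0, -1) = 1
  height(9) = 1 + max(0, 1) = 2
  height(26) = 1 + max(-1, -1) = 0
  height(29) = 1 + max(-1, -1) = 0
  height(28) = 1 + max(0, 0) = 1
  height(37) = 1 + max(1, -1) = 2
  height(38) = 1 + max(2, -1) = 3
  height(43) = 1 + max(-1, -1) = 0
  height(41) = 1 + max(3, 0) = 4
  height(21) = 1 + max(2, 4) = 5
Height = 5


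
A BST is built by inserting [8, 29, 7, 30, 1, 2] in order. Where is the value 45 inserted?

Starting tree (level order): [8, 7, 29, 1, None, None, 30, None, 2]
Insertion path: 8 -> 29 -> 30
Result: insert 45 as right child of 30
Final tree (level order): [8, 7, 29, 1, None, None, 30, None, 2, None, 45]


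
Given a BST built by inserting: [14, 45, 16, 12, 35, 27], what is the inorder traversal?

Tree insertion order: [14, 45, 16, 12, 35, 27]
Tree (level-order array): [14, 12, 45, None, None, 16, None, None, 35, 27]
Inorder traversal: [12, 14, 16, 27, 35, 45]


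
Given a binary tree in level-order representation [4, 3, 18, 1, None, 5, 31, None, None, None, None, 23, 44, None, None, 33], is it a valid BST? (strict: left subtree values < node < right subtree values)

Level-order array: [4, 3, 18, 1, None, 5, 31, None, None, None, None, 23, 44, None, None, 33]
Validate using subtree bounds (lo, hi): at each node, require lo < value < hi,
then recurse left with hi=value and right with lo=value.
Preorder trace (stopping at first violation):
  at node 4 with bounds (-inf, +inf): OK
  at node 3 with bounds (-inf, 4): OK
  at node 1 with bounds (-inf, 3): OK
  at node 18 with bounds (4, +inf): OK
  at node 5 with bounds (4, 18): OK
  at node 31 with bounds (18, +inf): OK
  at node 23 with bounds (18, 31): OK
  at node 44 with bounds (31, +inf): OK
  at node 33 with bounds (31, 44): OK
No violation found at any node.
Result: Valid BST


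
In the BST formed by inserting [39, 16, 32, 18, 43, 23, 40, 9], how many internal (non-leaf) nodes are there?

Tree built from: [39, 16, 32, 18, 43, 23, 40, 9]
Tree (level-order array): [39, 16, 43, 9, 32, 40, None, None, None, 18, None, None, None, None, 23]
Rule: An internal node has at least one child.
Per-node child counts:
  node 39: 2 child(ren)
  node 16: 2 child(ren)
  node 9: 0 child(ren)
  node 32: 1 child(ren)
  node 18: 1 child(ren)
  node 23: 0 child(ren)
  node 43: 1 child(ren)
  node 40: 0 child(ren)
Matching nodes: [39, 16, 32, 18, 43]
Count of internal (non-leaf) nodes: 5


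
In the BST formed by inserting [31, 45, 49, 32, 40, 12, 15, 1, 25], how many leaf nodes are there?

Tree built from: [31, 45, 49, 32, 40, 12, 15, 1, 25]
Tree (level-order array): [31, 12, 45, 1, 15, 32, 49, None, None, None, 25, None, 40]
Rule: A leaf has 0 children.
Per-node child counts:
  node 31: 2 child(ren)
  node 12: 2 child(ren)
  node 1: 0 child(ren)
  node 15: 1 child(ren)
  node 25: 0 child(ren)
  node 45: 2 child(ren)
  node 32: 1 child(ren)
  node 40: 0 child(ren)
  node 49: 0 child(ren)
Matching nodes: [1, 25, 40, 49]
Count of leaf nodes: 4


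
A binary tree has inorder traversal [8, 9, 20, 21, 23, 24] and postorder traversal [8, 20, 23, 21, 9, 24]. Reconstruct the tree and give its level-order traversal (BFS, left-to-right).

Inorder:   [8, 9, 20, 21, 23, 24]
Postorder: [8, 20, 23, 21, 9, 24]
Algorithm: postorder visits root last, so walk postorder right-to-left;
each value is the root of the current inorder slice — split it at that
value, recurse on the right subtree first, then the left.
Recursive splits:
  root=24; inorder splits into left=[8, 9, 20, 21, 23], right=[]
  root=9; inorder splits into left=[8], right=[20, 21, 23]
  root=21; inorder splits into left=[20], right=[23]
  root=23; inorder splits into left=[], right=[]
  root=20; inorder splits into left=[], right=[]
  root=8; inorder splits into left=[], right=[]
Reconstructed level-order: [24, 9, 8, 21, 20, 23]


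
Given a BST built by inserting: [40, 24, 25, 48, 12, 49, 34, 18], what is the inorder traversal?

Tree insertion order: [40, 24, 25, 48, 12, 49, 34, 18]
Tree (level-order array): [40, 24, 48, 12, 25, None, 49, None, 18, None, 34]
Inorder traversal: [12, 18, 24, 25, 34, 40, 48, 49]


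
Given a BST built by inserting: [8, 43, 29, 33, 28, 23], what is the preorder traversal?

Tree insertion order: [8, 43, 29, 33, 28, 23]
Tree (level-order array): [8, None, 43, 29, None, 28, 33, 23]
Preorder traversal: [8, 43, 29, 28, 23, 33]


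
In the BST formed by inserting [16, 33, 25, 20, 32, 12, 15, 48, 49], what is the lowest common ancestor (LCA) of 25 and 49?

Tree insertion order: [16, 33, 25, 20, 32, 12, 15, 48, 49]
Tree (level-order array): [16, 12, 33, None, 15, 25, 48, None, None, 20, 32, None, 49]
In a BST, the LCA of p=25, q=49 is the first node v on the
root-to-leaf path with p <= v <= q (go left if both < v, right if both > v).
Walk from root:
  at 16: both 25 and 49 > 16, go right
  at 33: 25 <= 33 <= 49, this is the LCA
LCA = 33


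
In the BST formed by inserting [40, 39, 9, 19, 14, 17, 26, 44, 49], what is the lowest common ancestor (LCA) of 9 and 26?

Tree insertion order: [40, 39, 9, 19, 14, 17, 26, 44, 49]
Tree (level-order array): [40, 39, 44, 9, None, None, 49, None, 19, None, None, 14, 26, None, 17]
In a BST, the LCA of p=9, q=26 is the first node v on the
root-to-leaf path with p <= v <= q (go left if both < v, right if both > v).
Walk from root:
  at 40: both 9 and 26 < 40, go left
  at 39: both 9 and 26 < 39, go left
  at 9: 9 <= 9 <= 26, this is the LCA
LCA = 9


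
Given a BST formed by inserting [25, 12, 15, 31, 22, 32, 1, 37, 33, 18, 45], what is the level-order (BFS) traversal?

Tree insertion order: [25, 12, 15, 31, 22, 32, 1, 37, 33, 18, 45]
Tree (level-order array): [25, 12, 31, 1, 15, None, 32, None, None, None, 22, None, 37, 18, None, 33, 45]
BFS from the root, enqueuing left then right child of each popped node:
  queue [25] -> pop 25, enqueue [12, 31], visited so far: [25]
  queue [12, 31] -> pop 12, enqueue [1, 15], visited so far: [25, 12]
  queue [31, 1, 15] -> pop 31, enqueue [32], visited so far: [25, 12, 31]
  queue [1, 15, 32] -> pop 1, enqueue [none], visited so far: [25, 12, 31, 1]
  queue [15, 32] -> pop 15, enqueue [22], visited so far: [25, 12, 31, 1, 15]
  queue [32, 22] -> pop 32, enqueue [37], visited so far: [25, 12, 31, 1, 15, 32]
  queue [22, 37] -> pop 22, enqueue [18], visited so far: [25, 12, 31, 1, 15, 32, 22]
  queue [37, 18] -> pop 37, enqueue [33, 45], visited so far: [25, 12, 31, 1, 15, 32, 22, 37]
  queue [18, 33, 45] -> pop 18, enqueue [none], visited so far: [25, 12, 31, 1, 15, 32, 22, 37, 18]
  queue [33, 45] -> pop 33, enqueue [none], visited so far: [25, 12, 31, 1, 15, 32, 22, 37, 18, 33]
  queue [45] -> pop 45, enqueue [none], visited so far: [25, 12, 31, 1, 15, 32, 22, 37, 18, 33, 45]
Result: [25, 12, 31, 1, 15, 32, 22, 37, 18, 33, 45]


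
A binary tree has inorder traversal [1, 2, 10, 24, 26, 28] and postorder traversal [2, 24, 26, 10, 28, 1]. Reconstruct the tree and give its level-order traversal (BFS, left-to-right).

Inorder:   [1, 2, 10, 24, 26, 28]
Postorder: [2, 24, 26, 10, 28, 1]
Algorithm: postorder visits root last, so walk postorder right-to-left;
each value is the root of the current inorder slice — split it at that
value, recurse on the right subtree first, then the left.
Recursive splits:
  root=1; inorder splits into left=[], right=[2, 10, 24, 26, 28]
  root=28; inorder splits into left=[2, 10, 24, 26], right=[]
  root=10; inorder splits into left=[2], right=[24, 26]
  root=26; inorder splits into left=[24], right=[]
  root=24; inorder splits into left=[], right=[]
  root=2; inorder splits into left=[], right=[]
Reconstructed level-order: [1, 28, 10, 2, 26, 24]


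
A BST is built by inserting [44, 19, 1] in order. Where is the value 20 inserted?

Starting tree (level order): [44, 19, None, 1]
Insertion path: 44 -> 19
Result: insert 20 as right child of 19
Final tree (level order): [44, 19, None, 1, 20]


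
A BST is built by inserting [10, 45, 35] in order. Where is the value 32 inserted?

Starting tree (level order): [10, None, 45, 35]
Insertion path: 10 -> 45 -> 35
Result: insert 32 as left child of 35
Final tree (level order): [10, None, 45, 35, None, 32]


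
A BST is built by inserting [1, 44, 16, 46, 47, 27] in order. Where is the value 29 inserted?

Starting tree (level order): [1, None, 44, 16, 46, None, 27, None, 47]
Insertion path: 1 -> 44 -> 16 -> 27
Result: insert 29 as right child of 27
Final tree (level order): [1, None, 44, 16, 46, None, 27, None, 47, None, 29]


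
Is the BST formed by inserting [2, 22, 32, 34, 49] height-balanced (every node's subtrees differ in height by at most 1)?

Tree (level-order array): [2, None, 22, None, 32, None, 34, None, 49]
Definition: a tree is height-balanced if, at every node, |h(left) - h(right)| <= 1 (empty subtree has height -1).
Bottom-up per-node check:
  node 49: h_left=-1, h_right=-1, diff=0 [OK], height=0
  node 34: h_left=-1, h_right=0, diff=1 [OK], height=1
  node 32: h_left=-1, h_right=1, diff=2 [FAIL (|-1-1|=2 > 1)], height=2
  node 22: h_left=-1, h_right=2, diff=3 [FAIL (|-1-2|=3 > 1)], height=3
  node 2: h_left=-1, h_right=3, diff=4 [FAIL (|-1-3|=4 > 1)], height=4
Node 32 violates the condition: |-1 - 1| = 2 > 1.
Result: Not balanced


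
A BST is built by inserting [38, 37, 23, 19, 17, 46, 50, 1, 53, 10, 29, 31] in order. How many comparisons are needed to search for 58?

Search path for 58: 38 -> 46 -> 50 -> 53
Found: False
Comparisons: 4


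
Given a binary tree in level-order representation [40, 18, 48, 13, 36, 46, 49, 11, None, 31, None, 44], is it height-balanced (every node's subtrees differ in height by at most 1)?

Tree (level-order array): [40, 18, 48, 13, 36, 46, 49, 11, None, 31, None, 44]
Definition: a tree is height-balanced if, at every node, |h(left) - h(right)| <= 1 (empty subtree has height -1).
Bottom-up per-node check:
  node 11: h_left=-1, h_right=-1, diff=0 [OK], height=0
  node 13: h_left=0, h_right=-1, diff=1 [OK], height=1
  node 31: h_left=-1, h_right=-1, diff=0 [OK], height=0
  node 36: h_left=0, h_right=-1, diff=1 [OK], height=1
  node 18: h_left=1, h_right=1, diff=0 [OK], height=2
  node 44: h_left=-1, h_right=-1, diff=0 [OK], height=0
  node 46: h_left=0, h_right=-1, diff=1 [OK], height=1
  node 49: h_left=-1, h_right=-1, diff=0 [OK], height=0
  node 48: h_left=1, h_right=0, diff=1 [OK], height=2
  node 40: h_left=2, h_right=2, diff=0 [OK], height=3
All nodes satisfy the balance condition.
Result: Balanced


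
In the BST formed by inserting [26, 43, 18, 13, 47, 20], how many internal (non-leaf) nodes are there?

Tree built from: [26, 43, 18, 13, 47, 20]
Tree (level-order array): [26, 18, 43, 13, 20, None, 47]
Rule: An internal node has at least one child.
Per-node child counts:
  node 26: 2 child(ren)
  node 18: 2 child(ren)
  node 13: 0 child(ren)
  node 20: 0 child(ren)
  node 43: 1 child(ren)
  node 47: 0 child(ren)
Matching nodes: [26, 18, 43]
Count of internal (non-leaf) nodes: 3


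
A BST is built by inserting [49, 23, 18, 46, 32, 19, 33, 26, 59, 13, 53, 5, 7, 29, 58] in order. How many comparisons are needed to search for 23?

Search path for 23: 49 -> 23
Found: True
Comparisons: 2


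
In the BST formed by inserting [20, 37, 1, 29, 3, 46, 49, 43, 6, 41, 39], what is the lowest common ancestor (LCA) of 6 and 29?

Tree insertion order: [20, 37, 1, 29, 3, 46, 49, 43, 6, 41, 39]
Tree (level-order array): [20, 1, 37, None, 3, 29, 46, None, 6, None, None, 43, 49, None, None, 41, None, None, None, 39]
In a BST, the LCA of p=6, q=29 is the first node v on the
root-to-leaf path with p <= v <= q (go left if both < v, right if both > v).
Walk from root:
  at 20: 6 <= 20 <= 29, this is the LCA
LCA = 20


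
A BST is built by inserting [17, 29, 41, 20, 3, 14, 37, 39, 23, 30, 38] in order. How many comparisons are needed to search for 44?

Search path for 44: 17 -> 29 -> 41
Found: False
Comparisons: 3


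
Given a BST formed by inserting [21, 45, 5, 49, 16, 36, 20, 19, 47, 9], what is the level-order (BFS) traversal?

Tree insertion order: [21, 45, 5, 49, 16, 36, 20, 19, 47, 9]
Tree (level-order array): [21, 5, 45, None, 16, 36, 49, 9, 20, None, None, 47, None, None, None, 19]
BFS from the root, enqueuing left then right child of each popped node:
  queue [21] -> pop 21, enqueue [5, 45], visited so far: [21]
  queue [5, 45] -> pop 5, enqueue [16], visited so far: [21, 5]
  queue [45, 16] -> pop 45, enqueue [36, 49], visited so far: [21, 5, 45]
  queue [16, 36, 49] -> pop 16, enqueue [9, 20], visited so far: [21, 5, 45, 16]
  queue [36, 49, 9, 20] -> pop 36, enqueue [none], visited so far: [21, 5, 45, 16, 36]
  queue [49, 9, 20] -> pop 49, enqueue [47], visited so far: [21, 5, 45, 16, 36, 49]
  queue [9, 20, 47] -> pop 9, enqueue [none], visited so far: [21, 5, 45, 16, 36, 49, 9]
  queue [20, 47] -> pop 20, enqueue [19], visited so far: [21, 5, 45, 16, 36, 49, 9, 20]
  queue [47, 19] -> pop 47, enqueue [none], visited so far: [21, 5, 45, 16, 36, 49, 9, 20, 47]
  queue [19] -> pop 19, enqueue [none], visited so far: [21, 5, 45, 16, 36, 49, 9, 20, 47, 19]
Result: [21, 5, 45, 16, 36, 49, 9, 20, 47, 19]


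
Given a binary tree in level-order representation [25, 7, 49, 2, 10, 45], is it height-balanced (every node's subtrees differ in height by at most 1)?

Tree (level-order array): [25, 7, 49, 2, 10, 45]
Definition: a tree is height-balanced if, at every node, |h(left) - h(right)| <= 1 (empty subtree has height -1).
Bottom-up per-node check:
  node 2: h_left=-1, h_right=-1, diff=0 [OK], height=0
  node 10: h_left=-1, h_right=-1, diff=0 [OK], height=0
  node 7: h_left=0, h_right=0, diff=0 [OK], height=1
  node 45: h_left=-1, h_right=-1, diff=0 [OK], height=0
  node 49: h_left=0, h_right=-1, diff=1 [OK], height=1
  node 25: h_left=1, h_right=1, diff=0 [OK], height=2
All nodes satisfy the balance condition.
Result: Balanced


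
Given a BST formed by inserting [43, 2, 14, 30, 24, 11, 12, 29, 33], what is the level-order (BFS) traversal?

Tree insertion order: [43, 2, 14, 30, 24, 11, 12, 29, 33]
Tree (level-order array): [43, 2, None, None, 14, 11, 30, None, 12, 24, 33, None, None, None, 29]
BFS from the root, enqueuing left then right child of each popped node:
  queue [43] -> pop 43, enqueue [2], visited so far: [43]
  queue [2] -> pop 2, enqueue [14], visited so far: [43, 2]
  queue [14] -> pop 14, enqueue [11, 30], visited so far: [43, 2, 14]
  queue [11, 30] -> pop 11, enqueue [12], visited so far: [43, 2, 14, 11]
  queue [30, 12] -> pop 30, enqueue [24, 33], visited so far: [43, 2, 14, 11, 30]
  queue [12, 24, 33] -> pop 12, enqueue [none], visited so far: [43, 2, 14, 11, 30, 12]
  queue [24, 33] -> pop 24, enqueue [29], visited so far: [43, 2, 14, 11, 30, 12, 24]
  queue [33, 29] -> pop 33, enqueue [none], visited so far: [43, 2, 14, 11, 30, 12, 24, 33]
  queue [29] -> pop 29, enqueue [none], visited so far: [43, 2, 14, 11, 30, 12, 24, 33, 29]
Result: [43, 2, 14, 11, 30, 12, 24, 33, 29]


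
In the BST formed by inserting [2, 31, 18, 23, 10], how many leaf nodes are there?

Tree built from: [2, 31, 18, 23, 10]
Tree (level-order array): [2, None, 31, 18, None, 10, 23]
Rule: A leaf has 0 children.
Per-node child counts:
  node 2: 1 child(ren)
  node 31: 1 child(ren)
  node 18: 2 child(ren)
  node 10: 0 child(ren)
  node 23: 0 child(ren)
Matching nodes: [10, 23]
Count of leaf nodes: 2


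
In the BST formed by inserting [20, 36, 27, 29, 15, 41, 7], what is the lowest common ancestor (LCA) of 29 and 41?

Tree insertion order: [20, 36, 27, 29, 15, 41, 7]
Tree (level-order array): [20, 15, 36, 7, None, 27, 41, None, None, None, 29]
In a BST, the LCA of p=29, q=41 is the first node v on the
root-to-leaf path with p <= v <= q (go left if both < v, right if both > v).
Walk from root:
  at 20: both 29 and 41 > 20, go right
  at 36: 29 <= 36 <= 41, this is the LCA
LCA = 36


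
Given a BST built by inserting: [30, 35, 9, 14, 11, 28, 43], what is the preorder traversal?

Tree insertion order: [30, 35, 9, 14, 11, 28, 43]
Tree (level-order array): [30, 9, 35, None, 14, None, 43, 11, 28]
Preorder traversal: [30, 9, 14, 11, 28, 35, 43]


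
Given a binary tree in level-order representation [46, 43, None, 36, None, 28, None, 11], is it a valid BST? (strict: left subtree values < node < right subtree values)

Level-order array: [46, 43, None, 36, None, 28, None, 11]
Validate using subtree bounds (lo, hi): at each node, require lo < value < hi,
then recurse left with hi=value and right with lo=value.
Preorder trace (stopping at first violation):
  at node 46 with bounds (-inf, +inf): OK
  at node 43 with bounds (-inf, 46): OK
  at node 36 with bounds (-inf, 43): OK
  at node 28 with bounds (-inf, 36): OK
  at node 11 with bounds (-inf, 28): OK
No violation found at any node.
Result: Valid BST


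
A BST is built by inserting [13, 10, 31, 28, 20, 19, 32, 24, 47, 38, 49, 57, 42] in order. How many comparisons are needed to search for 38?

Search path for 38: 13 -> 31 -> 32 -> 47 -> 38
Found: True
Comparisons: 5


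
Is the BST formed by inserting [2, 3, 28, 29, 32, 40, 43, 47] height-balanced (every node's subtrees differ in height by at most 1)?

Tree (level-order array): [2, None, 3, None, 28, None, 29, None, 32, None, 40, None, 43, None, 47]
Definition: a tree is height-balanced if, at every node, |h(left) - h(right)| <= 1 (empty subtree has height -1).
Bottom-up per-node check:
  node 47: h_left=-1, h_right=-1, diff=0 [OK], height=0
  node 43: h_left=-1, h_right=0, diff=1 [OK], height=1
  node 40: h_left=-1, h_right=1, diff=2 [FAIL (|-1-1|=2 > 1)], height=2
  node 32: h_left=-1, h_right=2, diff=3 [FAIL (|-1-2|=3 > 1)], height=3
  node 29: h_left=-1, h_right=3, diff=4 [FAIL (|-1-3|=4 > 1)], height=4
  node 28: h_left=-1, h_right=4, diff=5 [FAIL (|-1-4|=5 > 1)], height=5
  node 3: h_left=-1, h_right=5, diff=6 [FAIL (|-1-5|=6 > 1)], height=6
  node 2: h_left=-1, h_right=6, diff=7 [FAIL (|-1-6|=7 > 1)], height=7
Node 40 violates the condition: |-1 - 1| = 2 > 1.
Result: Not balanced


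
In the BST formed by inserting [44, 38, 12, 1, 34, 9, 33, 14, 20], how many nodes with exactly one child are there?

Tree built from: [44, 38, 12, 1, 34, 9, 33, 14, 20]
Tree (level-order array): [44, 38, None, 12, None, 1, 34, None, 9, 33, None, None, None, 14, None, None, 20]
Rule: These are nodes with exactly 1 non-null child.
Per-node child counts:
  node 44: 1 child(ren)
  node 38: 1 child(ren)
  node 12: 2 child(ren)
  node 1: 1 child(ren)
  node 9: 0 child(ren)
  node 34: 1 child(ren)
  node 33: 1 child(ren)
  node 14: 1 child(ren)
  node 20: 0 child(ren)
Matching nodes: [44, 38, 1, 34, 33, 14]
Count of nodes with exactly one child: 6


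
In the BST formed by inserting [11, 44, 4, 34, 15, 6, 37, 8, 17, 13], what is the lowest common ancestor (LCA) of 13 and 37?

Tree insertion order: [11, 44, 4, 34, 15, 6, 37, 8, 17, 13]
Tree (level-order array): [11, 4, 44, None, 6, 34, None, None, 8, 15, 37, None, None, 13, 17]
In a BST, the LCA of p=13, q=37 is the first node v on the
root-to-leaf path with p <= v <= q (go left if both < v, right if both > v).
Walk from root:
  at 11: both 13 and 37 > 11, go right
  at 44: both 13 and 37 < 44, go left
  at 34: 13 <= 34 <= 37, this is the LCA
LCA = 34


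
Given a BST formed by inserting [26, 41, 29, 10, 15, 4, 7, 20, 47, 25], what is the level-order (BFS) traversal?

Tree insertion order: [26, 41, 29, 10, 15, 4, 7, 20, 47, 25]
Tree (level-order array): [26, 10, 41, 4, 15, 29, 47, None, 7, None, 20, None, None, None, None, None, None, None, 25]
BFS from the root, enqueuing left then right child of each popped node:
  queue [26] -> pop 26, enqueue [10, 41], visited so far: [26]
  queue [10, 41] -> pop 10, enqueue [4, 15], visited so far: [26, 10]
  queue [41, 4, 15] -> pop 41, enqueue [29, 47], visited so far: [26, 10, 41]
  queue [4, 15, 29, 47] -> pop 4, enqueue [7], visited so far: [26, 10, 41, 4]
  queue [15, 29, 47, 7] -> pop 15, enqueue [20], visited so far: [26, 10, 41, 4, 15]
  queue [29, 47, 7, 20] -> pop 29, enqueue [none], visited so far: [26, 10, 41, 4, 15, 29]
  queue [47, 7, 20] -> pop 47, enqueue [none], visited so far: [26, 10, 41, 4, 15, 29, 47]
  queue [7, 20] -> pop 7, enqueue [none], visited so far: [26, 10, 41, 4, 15, 29, 47, 7]
  queue [20] -> pop 20, enqueue [25], visited so far: [26, 10, 41, 4, 15, 29, 47, 7, 20]
  queue [25] -> pop 25, enqueue [none], visited so far: [26, 10, 41, 4, 15, 29, 47, 7, 20, 25]
Result: [26, 10, 41, 4, 15, 29, 47, 7, 20, 25]


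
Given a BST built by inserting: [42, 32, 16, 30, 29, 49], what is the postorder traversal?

Tree insertion order: [42, 32, 16, 30, 29, 49]
Tree (level-order array): [42, 32, 49, 16, None, None, None, None, 30, 29]
Postorder traversal: [29, 30, 16, 32, 49, 42]


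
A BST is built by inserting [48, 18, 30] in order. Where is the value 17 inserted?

Starting tree (level order): [48, 18, None, None, 30]
Insertion path: 48 -> 18
Result: insert 17 as left child of 18
Final tree (level order): [48, 18, None, 17, 30]


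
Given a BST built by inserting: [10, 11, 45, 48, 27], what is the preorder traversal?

Tree insertion order: [10, 11, 45, 48, 27]
Tree (level-order array): [10, None, 11, None, 45, 27, 48]
Preorder traversal: [10, 11, 45, 27, 48]


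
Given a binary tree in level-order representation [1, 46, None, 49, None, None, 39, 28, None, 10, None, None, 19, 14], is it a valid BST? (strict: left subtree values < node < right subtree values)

Level-order array: [1, 46, None, 49, None, None, 39, 28, None, 10, None, None, 19, 14]
Validate using subtree bounds (lo, hi): at each node, require lo < value < hi,
then recurse left with hi=value and right with lo=value.
Preorder trace (stopping at first violation):
  at node 1 with bounds (-inf, +inf): OK
  at node 46 with bounds (-inf, 1): VIOLATION
Node 46 violates its bound: not (-inf < 46 < 1).
Result: Not a valid BST


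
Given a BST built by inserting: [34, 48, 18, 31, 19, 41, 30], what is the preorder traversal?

Tree insertion order: [34, 48, 18, 31, 19, 41, 30]
Tree (level-order array): [34, 18, 48, None, 31, 41, None, 19, None, None, None, None, 30]
Preorder traversal: [34, 18, 31, 19, 30, 48, 41]


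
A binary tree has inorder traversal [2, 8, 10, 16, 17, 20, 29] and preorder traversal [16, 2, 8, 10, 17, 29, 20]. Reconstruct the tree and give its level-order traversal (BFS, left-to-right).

Inorder:  [2, 8, 10, 16, 17, 20, 29]
Preorder: [16, 2, 8, 10, 17, 29, 20]
Algorithm: preorder visits root first, so consume preorder in order;
for each root, split the current inorder slice at that value into
left-subtree inorder and right-subtree inorder, then recurse.
Recursive splits:
  root=16; inorder splits into left=[2, 8, 10], right=[17, 20, 29]
  root=2; inorder splits into left=[], right=[8, 10]
  root=8; inorder splits into left=[], right=[10]
  root=10; inorder splits into left=[], right=[]
  root=17; inorder splits into left=[], right=[20, 29]
  root=29; inorder splits into left=[20], right=[]
  root=20; inorder splits into left=[], right=[]
Reconstructed level-order: [16, 2, 17, 8, 29, 10, 20]


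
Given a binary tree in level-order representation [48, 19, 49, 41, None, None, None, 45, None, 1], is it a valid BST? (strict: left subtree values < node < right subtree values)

Level-order array: [48, 19, 49, 41, None, None, None, 45, None, 1]
Validate using subtree bounds (lo, hi): at each node, require lo < value < hi,
then recurse left with hi=value and right with lo=value.
Preorder trace (stopping at first violation):
  at node 48 with bounds (-inf, +inf): OK
  at node 19 with bounds (-inf, 48): OK
  at node 41 with bounds (-inf, 19): VIOLATION
Node 41 violates its bound: not (-inf < 41 < 19).
Result: Not a valid BST
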